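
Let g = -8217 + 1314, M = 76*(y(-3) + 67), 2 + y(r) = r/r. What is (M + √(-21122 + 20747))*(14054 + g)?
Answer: 35869416 + 35755*I*√15 ≈ 3.5869e+7 + 1.3848e+5*I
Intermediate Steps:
y(r) = -1 (y(r) = -2 + r/r = -2 + 1 = -1)
M = 5016 (M = 76*(-1 + 67) = 76*66 = 5016)
g = -6903
(M + √(-21122 + 20747))*(14054 + g) = (5016 + √(-21122 + 20747))*(14054 - 6903) = (5016 + √(-375))*7151 = (5016 + 5*I*√15)*7151 = 35869416 + 35755*I*√15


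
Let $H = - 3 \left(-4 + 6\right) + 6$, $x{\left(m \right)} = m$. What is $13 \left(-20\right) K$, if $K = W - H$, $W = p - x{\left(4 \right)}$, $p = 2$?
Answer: $520$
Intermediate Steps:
$W = -2$ ($W = 2 - 4 = -2$)
$H = 0$ ($H = \left(-3\right) 2 + 6 = -6 + 6 = 0$)
$K = -2$ ($K = -2 - 0 = -2 + 0 = -2$)
$13 \left(-20\right) K = 13 \left(-20\right) \left(-2\right) = \left(-260\right) \left(-2\right) = 520$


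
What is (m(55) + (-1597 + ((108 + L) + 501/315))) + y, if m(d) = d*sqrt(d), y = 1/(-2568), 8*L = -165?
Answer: -22590363/14980 + 55*sqrt(55) ≈ -1100.1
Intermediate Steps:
L = -165/8 (L = (1/8)*(-165) = -165/8 ≈ -20.625)
y = -1/2568 ≈ -0.00038941
m(d) = d**(3/2)
(m(55) + (-1597 + ((108 + L) + 501/315))) + y = (55**(3/2) + (-1597 + ((108 - 165/8) + 501/315))) - 1/2568 = (55*sqrt(55) + (-1597 + (699/8 + 501*(1/315)))) - 1/2568 = (55*sqrt(55) + (-1597 + (699/8 + 167/105))) - 1/2568 = (55*sqrt(55) + (-1597 + 74731/840)) - 1/2568 = (55*sqrt(55) - 1266749/840) - 1/2568 = (-1266749/840 + 55*sqrt(55)) - 1/2568 = -22590363/14980 + 55*sqrt(55)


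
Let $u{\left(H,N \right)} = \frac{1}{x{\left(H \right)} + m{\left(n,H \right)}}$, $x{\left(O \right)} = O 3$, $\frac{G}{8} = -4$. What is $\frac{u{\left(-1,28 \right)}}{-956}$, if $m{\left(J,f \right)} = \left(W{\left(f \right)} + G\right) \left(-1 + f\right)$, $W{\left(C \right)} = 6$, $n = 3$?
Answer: $- \frac{1}{46844} \approx -2.1347 \cdot 10^{-5}$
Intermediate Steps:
$G = -32$ ($G = 8 \left(-4\right) = -32$)
$x{\left(O \right)} = 3 O$
$m{\left(J,f \right)} = 26 - 26 f$ ($m{\left(J,f \right)} = \left(6 - 32\right) \left(-1 + f\right) = - 26 \left(-1 + f\right) = 26 - 26 f$)
$u{\left(H,N \right)} = \frac{1}{26 - 23 H}$ ($u{\left(H,N \right)} = \frac{1}{3 H - \left(-26 + 26 H\right)} = \frac{1}{26 - 23 H}$)
$\frac{u{\left(-1,28 \right)}}{-956} = \frac{1}{\left(26 - -23\right) \left(-956\right)} = \frac{1}{26 + 23} \left(- \frac{1}{956}\right) = \frac{1}{49} \left(- \frac{1}{956}\right) = - \frac{1}{46844}$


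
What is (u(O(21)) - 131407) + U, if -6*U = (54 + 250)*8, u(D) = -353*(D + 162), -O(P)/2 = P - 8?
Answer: -539461/3 ≈ -1.7982e+5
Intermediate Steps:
O(P) = 16 - 2*P (O(P) = -2*(P - 8) = -2*(-8 + P) = 16 - 2*P)
u(D) = -57186 - 353*D (u(D) = -353*(162 + D) = -57186 - 353*D)
U = -1216/3 (U = -(54 + 250)*8/6 = -152*8/3 = -⅙*2432 = -1216/3 ≈ -405.33)
(u(O(21)) - 131407) + U = ((-57186 - 353*(16 - 2*21)) - 131407) - 1216/3 = ((-57186 - 353*(16 - 42)) - 131407) - 1216/3 = ((-57186 - 353*(-26)) - 131407) - 1216/3 = ((-57186 + 9178) - 131407) - 1216/3 = (-48008 - 131407) - 1216/3 = -179415 - 1216/3 = -539461/3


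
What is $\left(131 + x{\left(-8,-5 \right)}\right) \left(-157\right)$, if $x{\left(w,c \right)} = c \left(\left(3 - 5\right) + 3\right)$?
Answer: $-19782$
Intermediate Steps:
$x{\left(w,c \right)} = c$ ($x{\left(w,c \right)} = c \left(\left(3 - 5\right) + 3\right) = c \left(-2 + 3\right) = c 1 = c$)
$\left(131 + x{\left(-8,-5 \right)}\right) \left(-157\right) = \left(131 - 5\right) \left(-157\right) = 126 \left(-157\right) = -19782$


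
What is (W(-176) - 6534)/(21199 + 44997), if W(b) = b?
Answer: -3355/33098 ≈ -0.10137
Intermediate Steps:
(W(-176) - 6534)/(21199 + 44997) = (-176 - 6534)/(21199 + 44997) = -6710/66196 = -6710*1/66196 = -3355/33098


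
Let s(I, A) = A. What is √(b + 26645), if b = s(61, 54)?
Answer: √26699 ≈ 163.40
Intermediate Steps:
b = 54
√(b + 26645) = √(54 + 26645) = √26699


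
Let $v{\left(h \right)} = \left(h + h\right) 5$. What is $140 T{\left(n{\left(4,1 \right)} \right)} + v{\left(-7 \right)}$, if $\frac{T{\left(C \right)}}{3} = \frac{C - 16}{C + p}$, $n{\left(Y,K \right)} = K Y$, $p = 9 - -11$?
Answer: $-280$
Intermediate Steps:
$v{\left(h \right)} = 10 h$ ($v{\left(h \right)} = 2 h 5 = 10 h$)
$p = 20$ ($p = 9 + 11 = 20$)
$T{\left(C \right)} = \frac{3 \left(-16 + C\right)}{20 + C}$ ($T{\left(C \right)} = 3 \frac{C - 16}{C + 20} = 3 \frac{-16 + C}{20 + C} = \frac{3 \left(-16 + C\right)}{20 + C}$)
$140 T{\left(n{\left(4,1 \right)} \right)} + v{\left(-7 \right)} = 140 \frac{3 \left(-16 + 1 \cdot 4\right)}{20 + 1 \cdot 4} + 10 \left(-7\right) = 140 \frac{3 \left(-16 + 4\right)}{20 + 4} - 70 = 140 \cdot 3 \cdot \frac{1}{24} \left(-12\right) - 70 = 140 \left(- \frac{3}{2}\right) - 70 = -210 - 70 = -280$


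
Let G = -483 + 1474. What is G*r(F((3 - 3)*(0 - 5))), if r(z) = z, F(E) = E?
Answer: 0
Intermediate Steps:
G = 991
G*r(F((3 - 3)*(0 - 5))) = 991*((3 - 3)*(0 - 5)) = 991*(0*(-5)) = 991*0 = 0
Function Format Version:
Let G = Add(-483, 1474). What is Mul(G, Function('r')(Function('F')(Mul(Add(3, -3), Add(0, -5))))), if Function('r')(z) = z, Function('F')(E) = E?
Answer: 0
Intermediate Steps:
G = 991
Mul(G, Function('r')(Function('F')(Mul(Add(3, -3), Add(0, -5))))) = Mul(991, Mul(Add(3, -3), Add(0, -5))) = Mul(991, Mul(0, -5)) = Mul(991, 0) = 0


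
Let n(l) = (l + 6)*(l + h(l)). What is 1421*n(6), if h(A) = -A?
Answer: 0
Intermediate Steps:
n(l) = 0 (n(l) = (l + 6)*(l - l) = (6 + l)*0 = 0)
1421*n(6) = 1421*0 = 0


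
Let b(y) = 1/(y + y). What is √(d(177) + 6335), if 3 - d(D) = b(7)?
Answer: 3*√138026/14 ≈ 79.611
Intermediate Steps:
b(y) = 1/(2*y)
d(D) = 41/14 (d(D) = 3 - 1/(2*7) = 3 - 1*1/14 = 3 - 1/14 = 41/14)
√(d(177) + 6335) = √(41/14 + 6335) = √(88731/14) = 3*√138026/14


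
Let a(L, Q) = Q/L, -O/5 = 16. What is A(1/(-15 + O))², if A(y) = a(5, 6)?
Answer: 36/25 ≈ 1.4400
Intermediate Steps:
O = -80 (O = -5*16 = -80)
A(y) = 6/5
A(1/(-15 + O))² = (6/5)² = 36/25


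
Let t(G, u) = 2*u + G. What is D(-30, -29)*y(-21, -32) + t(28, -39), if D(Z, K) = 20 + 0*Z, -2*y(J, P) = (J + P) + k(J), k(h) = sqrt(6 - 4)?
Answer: 480 - 10*sqrt(2) ≈ 465.86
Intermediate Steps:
k(h) = sqrt(2)
t(G, u) = G + 2*u
y(J, P) = -J/2 - P/2 - sqrt(2)/2 (y(J, P) = -((J + P) + sqrt(2))/2 = -(J + P + sqrt(2))/2 = -J/2 - P/2 - sqrt(2)/2)
D(Z, K) = 20 (D(Z, K) = 20 + 0 = 20)
D(-30, -29)*y(-21, -32) + t(28, -39) = 20*(-1/2*(-21) - 1/2*(-32) - sqrt(2)/2) + (28 + 2*(-39)) = 20*(21/2 + 16 - sqrt(2)/2) + (28 - 78) = 20*(53/2 - sqrt(2)/2) - 50 = (530 - 10*sqrt(2)) - 50 = 480 - 10*sqrt(2)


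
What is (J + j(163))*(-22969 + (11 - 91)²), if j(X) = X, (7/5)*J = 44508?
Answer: -529452927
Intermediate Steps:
J = 222540/7 (J = (5/7)*44508 = 222540/7 ≈ 31791.)
(J + j(163))*(-22969 + (11 - 91)²) = (222540/7 + 163)*(-22969 + (11 - 91)²) = 223681*(-22969 + (-80)²)/7 = 223681*(-22969 + 6400)/7 = (223681/7)*(-16569) = -529452927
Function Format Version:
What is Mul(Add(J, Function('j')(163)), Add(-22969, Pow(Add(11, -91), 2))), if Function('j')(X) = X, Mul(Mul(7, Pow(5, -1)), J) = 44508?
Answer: -529452927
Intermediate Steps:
J = Rational(222540, 7) (J = Mul(Rational(5, 7), 44508) = Rational(222540, 7) ≈ 31791.)
Mul(Add(J, Function('j')(163)), Add(-22969, Pow(Add(11, -91), 2))) = Mul(Add(Rational(222540, 7), 163), Add(-22969, Pow(Add(11, -91), 2))) = Mul(Rational(223681, 7), Add(-22969, Pow(-80, 2))) = Mul(Rational(223681, 7), Add(-22969, 6400)) = Mul(Rational(223681, 7), -16569) = -529452927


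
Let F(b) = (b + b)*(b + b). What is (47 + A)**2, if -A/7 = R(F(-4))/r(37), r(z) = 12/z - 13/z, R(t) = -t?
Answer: 273207841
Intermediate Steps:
F(b) = 4*b**2 (F(b) = (2*b)*(2*b) = 4*b**2)
r(z) = -1/z
A = -16576 (A = -7*(-4*(-4)**2)/((-1/37)) = -7*(-4*16)/((-1*1/37)) = -7*(-1*64)/(-1/37) = -(-448)*(-37) = -7*2368 = -16576)
(47 + A)**2 = (47 - 16576)**2 = (-16529)**2 = 273207841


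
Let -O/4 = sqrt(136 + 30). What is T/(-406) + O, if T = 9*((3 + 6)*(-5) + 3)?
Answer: 27/29 - 4*sqrt(166) ≈ -50.605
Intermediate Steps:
T = -378 (T = 9*(9*(-5) + 3) = 9*(-45 + 3) = 9*(-42) = -378)
O = -4*sqrt(166) (O = -4*sqrt(136 + 30) = -4*sqrt(166) ≈ -51.536)
T/(-406) + O = -378/(-406) - 4*sqrt(166) = -1/406*(-378) - 4*sqrt(166) = 27/29 - 4*sqrt(166)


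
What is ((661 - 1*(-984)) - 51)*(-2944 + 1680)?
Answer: -2014816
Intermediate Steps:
((661 - 1*(-984)) - 51)*(-2944 + 1680) = ((661 + 984) - 51)*(-1264) = (1645 - 51)*(-1264) = 1594*(-1264) = -2014816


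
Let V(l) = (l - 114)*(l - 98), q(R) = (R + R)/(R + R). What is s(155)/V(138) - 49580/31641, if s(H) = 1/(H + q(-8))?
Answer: -2475023053/1579518720 ≈ -1.5669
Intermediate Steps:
q(R) = 1 (q(R) = (2*R)/((2*R)) = (2*R)*(1/(2*R)) = 1)
s(H) = 1/(1 + H) (s(H) = 1/(H + 1) = 1/(1 + H))
V(l) = (-114 + l)*(-98 + l)
s(155)/V(138) - 49580/31641 = 1/((1 + 155)*(11172 + 138² - 212*138)) - 49580/31641 = 1/(156*(11172 + 19044 - 29256)) - 49580*1/31641 = (1/156)/960 - 49580/31641 = (1/156)*(1/960) - 49580/31641 = 1/149760 - 49580/31641 = -2475023053/1579518720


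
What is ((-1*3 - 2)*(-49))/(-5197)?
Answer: -245/5197 ≈ -0.047143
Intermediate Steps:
((-1*3 - 2)*(-49))/(-5197) = ((-3 - 2)*(-49))*(-1/5197) = -5*(-49)*(-1/5197) = 245*(-1/5197) = -245/5197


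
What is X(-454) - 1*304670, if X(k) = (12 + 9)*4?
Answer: -304586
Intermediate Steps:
X(k) = 84 (X(k) = 21*4 = 84)
X(-454) - 1*304670 = 84 - 1*304670 = 84 - 304670 = -304586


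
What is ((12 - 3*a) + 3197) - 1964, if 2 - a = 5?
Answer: 1254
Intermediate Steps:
a = -3 (a = 2 - 1*5 = 2 - 5 = -3)
((12 - 3*a) + 3197) - 1964 = ((12 - 3*(-3)) + 3197) - 1964 = ((12 + 9) + 3197) - 1964 = (21 + 3197) - 1964 = 3218 - 1964 = 1254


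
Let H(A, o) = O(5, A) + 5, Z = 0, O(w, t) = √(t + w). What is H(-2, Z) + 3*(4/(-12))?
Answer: 4 + √3 ≈ 5.7320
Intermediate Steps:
H(A, o) = 5 + √(5 + A) (H(A, o) = √(A + 5) + 5 = √(5 + A) + 5 = 5 + √(5 + A))
H(-2, Z) + 3*(4/(-12)) = (5 + √(5 - 2)) + 3*(4/(-12)) = (5 + √3) + 3*(4*(-1/12)) = (5 + √3) + 3*(-⅓) = (5 + √3) - 1 = 4 + √3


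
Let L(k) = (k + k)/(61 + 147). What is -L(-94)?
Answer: 47/52 ≈ 0.90385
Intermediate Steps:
L(k) = k/104 (L(k) = (2*k)/208 = (2*k)*(1/208) = k/104)
-L(-94) = -(-94)/104 = -1*(-47/52) = 47/52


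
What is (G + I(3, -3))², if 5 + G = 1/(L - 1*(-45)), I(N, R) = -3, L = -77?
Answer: 66049/1024 ≈ 64.501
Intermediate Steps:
G = -161/32 (G = -5 + 1/(-77 - 1*(-45)) = -5 + 1/(-77 + 45) = -5 + 1/(-32) = -5 - 1/32 = -161/32 ≈ -5.0313)
(G + I(3, -3))² = (-161/32 - 3)² = (-257/32)² = 66049/1024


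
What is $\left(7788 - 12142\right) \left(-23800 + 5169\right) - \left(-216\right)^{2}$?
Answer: $81072718$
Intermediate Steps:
$\left(7788 - 12142\right) \left(-23800 + 5169\right) - \left(-216\right)^{2} = \left(-4354\right) \left(-18631\right) - 46656 = 81119374 - 46656 = 81072718$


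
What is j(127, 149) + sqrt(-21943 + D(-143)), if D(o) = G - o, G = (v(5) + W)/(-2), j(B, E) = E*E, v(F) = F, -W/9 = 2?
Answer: 22201 + 3*I*sqrt(9686)/2 ≈ 22201.0 + 147.63*I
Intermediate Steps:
W = -18 (W = -9*2 = -18)
j(B, E) = E**2
G = 13/2 (G = (5 - 18)/(-2) = -1/2*(-13) = 13/2 ≈ 6.5000)
D(o) = 13/2 - o
j(127, 149) + sqrt(-21943 + D(-143)) = 149**2 + sqrt(-21943 + (13/2 - 1*(-143))) = 22201 + sqrt(-21943 + (13/2 + 143)) = 22201 + sqrt(-21943 + 299/2) = 22201 + sqrt(-43587/2) = 22201 + 3*I*sqrt(9686)/2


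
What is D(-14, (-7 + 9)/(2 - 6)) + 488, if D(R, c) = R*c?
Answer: 495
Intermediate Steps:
D(-14, (-7 + 9)/(2 - 6)) + 488 = -14*(-7 + 9)/(2 - 6) + 488 = -28/(-4) + 488 = -28*(-1)/4 + 488 = -14*(-½) + 488 = 7 + 488 = 495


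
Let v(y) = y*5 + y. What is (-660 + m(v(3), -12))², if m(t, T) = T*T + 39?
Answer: 227529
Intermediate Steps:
v(y) = 6*y (v(y) = 5*y + y = 6*y)
m(t, T) = 39 + T² (m(t, T) = T² + 39 = 39 + T²)
(-660 + m(v(3), -12))² = (-660 + (39 + (-12)²))² = (-660 + (39 + 144))² = (-660 + 183)² = (-477)² = 227529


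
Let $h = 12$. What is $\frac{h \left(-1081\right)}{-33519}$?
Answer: $\frac{4324}{11173} \approx 0.387$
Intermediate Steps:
$\frac{h \left(-1081\right)}{-33519} = \frac{12 \left(-1081\right)}{-33519} = \left(-12972\right) \left(- \frac{1}{33519}\right) = \frac{4324}{11173}$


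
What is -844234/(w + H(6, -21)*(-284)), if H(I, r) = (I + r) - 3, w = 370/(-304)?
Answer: -128323568/776839 ≈ -165.19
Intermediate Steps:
w = -185/152 (w = 370*(-1/304) = -185/152 ≈ -1.2171)
H(I, r) = -3 + I + r
-844234/(w + H(6, -21)*(-284)) = -844234/(-185/152 + (-3 + 6 - 21)*(-284)) = -844234/(-185/152 - 18*(-284)) = -844234/(-185/152 + 5112) = -844234/776839/152 = -844234*152/776839 = -128323568/776839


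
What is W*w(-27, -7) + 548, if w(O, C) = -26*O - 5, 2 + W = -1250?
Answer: -872096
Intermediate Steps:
W = -1252 (W = -2 - 1250 = -1252)
w(O, C) = -5 - 26*O
W*w(-27, -7) + 548 = -1252*(-5 - 26*(-27)) + 548 = -1252*(-5 + 702) + 548 = -1252*697 + 548 = -872644 + 548 = -872096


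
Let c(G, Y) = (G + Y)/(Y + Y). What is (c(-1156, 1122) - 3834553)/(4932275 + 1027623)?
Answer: -36154357/56193324 ≈ -0.64339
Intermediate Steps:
c(G, Y) = (G + Y)/(2*Y) (c(G, Y) = (G + Y)/((2*Y)) = (G + Y)*(1/(2*Y)) = (G + Y)/(2*Y))
(c(-1156, 1122) - 3834553)/(4932275 + 1027623) = ((½)*(-1156 + 1122)/1122 - 3834553)/(4932275 + 1027623) = ((½)*(1/1122)*(-34) - 3834553)/5959898 = (-1/66 - 3834553)*(1/5959898) = -253080499/66*1/5959898 = -36154357/56193324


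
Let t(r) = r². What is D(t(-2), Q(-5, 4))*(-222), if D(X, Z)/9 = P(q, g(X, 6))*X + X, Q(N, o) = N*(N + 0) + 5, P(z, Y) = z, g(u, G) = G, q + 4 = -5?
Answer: 63936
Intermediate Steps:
q = -9 (q = -4 - 5 = -9)
Q(N, o) = 5 + N² (Q(N, o) = N*N + 5 = N² + 5 = 5 + N²)
D(X, Z) = -72*X (D(X, Z) = 9*(-9*X + X) = 9*(-8*X) = -72*X)
D(t(-2), Q(-5, 4))*(-222) = -72*(-2)²*(-222) = -72*4*(-222) = -288*(-222) = 63936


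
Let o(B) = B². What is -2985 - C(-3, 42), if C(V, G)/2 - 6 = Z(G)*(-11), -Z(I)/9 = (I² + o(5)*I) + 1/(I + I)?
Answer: -7842399/14 ≈ -5.6017e+5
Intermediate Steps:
Z(I) = -225*I - 9*I² - 9/(2*I) (Z(I) = -9*((I² + 5²*I) + 1/(I + I)) = -9*((I² + 25*I) + 1/(2*I)) = -9*(I² + 1/(2*I) + 25*I) = -225*I - 9*I² - 9/(2*I))
C(V, G) = 12 - 99*(-1 + 2*G²*(-25 - G))/G (C(V, G) = 12 + 2*((9*(-1 + 2*G²*(-25 - G))/(2*G))*(-11)) = 12 + 2*(-99*(-1 + 2*G²*(-25 - G))/(2*G)) = 12 - 99*(-1 + 2*G²*(-25 - G))/G)
-2985 - C(-3, 42) = -2985 - (12 + 99/42 + 198*42² + 4950*42) = -2985 - (12 + 99*(1/42) + 198*1764 + 207900) = -2985 - (12 + 33/14 + 349272 + 207900) = -2985 - 1*7800609/14 = -2985 - 7800609/14 = -7842399/14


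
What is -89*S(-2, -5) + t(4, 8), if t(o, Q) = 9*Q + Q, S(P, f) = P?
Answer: 258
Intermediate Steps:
t(o, Q) = 10*Q
-89*S(-2, -5) + t(4, 8) = -89*(-2) + 10*8 = 178 + 80 = 258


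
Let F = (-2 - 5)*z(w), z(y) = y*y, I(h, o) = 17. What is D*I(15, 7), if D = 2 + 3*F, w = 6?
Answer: -12818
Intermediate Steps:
z(y) = y²
F = -252 (F = (-2 - 5)*6² = -7*36 = -252)
D = -754 (D = 2 + 3*(-252) = 2 - 756 = -754)
D*I(15, 7) = -754*17 = -12818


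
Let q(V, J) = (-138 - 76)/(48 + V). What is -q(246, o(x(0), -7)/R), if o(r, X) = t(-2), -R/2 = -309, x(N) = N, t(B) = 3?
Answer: 107/147 ≈ 0.72789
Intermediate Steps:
R = 618 (R = -2*(-309) = 618)
o(r, X) = 3
q(V, J) = -214/(48 + V)
-q(246, o(x(0), -7)/R) = -(-214)/(48 + 246) = -(-214)/294 = -1*(-107/147) = 107/147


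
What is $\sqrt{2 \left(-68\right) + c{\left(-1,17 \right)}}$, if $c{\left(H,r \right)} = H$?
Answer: $i \sqrt{137} \approx 11.705 i$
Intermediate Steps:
$\sqrt{2 \left(-68\right) + c{\left(-1,17 \right)}} = \sqrt{2 \left(-68\right) - 1} = \sqrt{-136 - 1} = \sqrt{-137} = i \sqrt{137}$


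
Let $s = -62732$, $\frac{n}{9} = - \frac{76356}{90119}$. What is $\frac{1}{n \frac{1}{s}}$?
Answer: $\frac{1413336277}{171801} \approx 8226.6$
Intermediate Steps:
$n = - \frac{687204}{90119}$ ($n = 9 \left(- \frac{76356}{90119}\right) = - \frac{687204}{90119} \approx -7.6255$)
$\frac{1}{n \frac{1}{s}} = \frac{1}{\left(- \frac{687204}{90119}\right) \frac{1}{-62732}} = \frac{1}{\left(- \frac{687204}{90119}\right) \left(- \frac{1}{62732}\right)} = \frac{1}{\frac{171801}{1413336277}} = \frac{1413336277}{171801}$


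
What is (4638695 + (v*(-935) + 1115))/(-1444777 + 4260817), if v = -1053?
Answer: 1124873/563208 ≈ 1.9973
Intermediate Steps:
(4638695 + (v*(-935) + 1115))/(-1444777 + 4260817) = (4638695 + (-1053*(-935) + 1115))/(-1444777 + 4260817) = (4638695 + (984555 + 1115))/2816040 = (4638695 + 985670)*(1/2816040) = 5624365*(1/2816040) = 1124873/563208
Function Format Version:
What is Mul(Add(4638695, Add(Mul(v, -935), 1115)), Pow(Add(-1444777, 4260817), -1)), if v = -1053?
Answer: Rational(1124873, 563208) ≈ 1.9973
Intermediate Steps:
Mul(Add(4638695, Add(Mul(v, -935), 1115)), Pow(Add(-1444777, 4260817), -1)) = Mul(Add(4638695, Add(Mul(-1053, -935), 1115)), Pow(Add(-1444777, 4260817), -1)) = Mul(Add(4638695, Add(984555, 1115)), Pow(2816040, -1)) = Mul(Add(4638695, 985670), Rational(1, 2816040)) = Mul(5624365, Rational(1, 2816040)) = Rational(1124873, 563208)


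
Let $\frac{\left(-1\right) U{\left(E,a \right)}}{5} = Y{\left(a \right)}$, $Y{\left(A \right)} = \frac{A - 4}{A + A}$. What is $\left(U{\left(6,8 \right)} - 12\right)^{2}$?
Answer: $\frac{2809}{16} \approx 175.56$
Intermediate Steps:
$Y{\left(A \right)} = \frac{-4 + A}{2 A}$
$U{\left(E,a \right)} = - \frac{5 \left(-4 + a\right)}{2 a}$ ($U{\left(E,a \right)} = - 5 \frac{-4 + a}{2 a} = - \frac{5 \left(-4 + a\right)}{2 a}$)
$\left(U{\left(6,8 \right)} - 12\right)^{2} = \left(\left(- \frac{5}{2} + \frac{10}{8}\right) - 12\right)^{2} = \left(\left(- \frac{5}{2} + 10 \cdot \frac{1}{8}\right) - 12\right)^{2} = \left(\left(- \frac{5}{2} + \frac{5}{4}\right) - 12\right)^{2} = \left(- \frac{5}{4} - 12\right)^{2} = \left(- \frac{53}{4}\right)^{2} = \frac{2809}{16}$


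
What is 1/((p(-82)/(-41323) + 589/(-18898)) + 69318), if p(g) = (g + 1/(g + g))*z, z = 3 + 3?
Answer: 16008902107/1109704767917864 ≈ 1.4426e-5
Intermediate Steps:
z = 6
p(g) = 3/g + 6*g (p(g) = (g + 1/(g + g))*6 = (g + 1/(2*g))*6 = 3/g + 6*g)
1/((p(-82)/(-41323) + 589/(-18898)) + 69318) = 1/(((3/(-82) + 6*(-82))/(-41323) + 589/(-18898)) + 69318) = 1/(((3*(-1/82) - 492)*(-1/41323) + 589*(-1/18898)) + 69318) = 1/(((-3/82 - 492)*(-1/41323) - 589/18898) + 69318) = 1/((-40347/82*(-1/41323) - 589/18898) + 69318) = 1/((40347/3388486 - 589/18898) + 69318) = 1/(-308335162/16008902107 + 69318) = 1/(1109704767917864/16008902107) = 16008902107/1109704767917864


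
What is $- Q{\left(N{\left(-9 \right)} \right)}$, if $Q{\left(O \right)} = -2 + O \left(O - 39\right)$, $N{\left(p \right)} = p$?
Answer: $-430$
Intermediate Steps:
$Q{\left(O \right)} = -2 + O \left(-39 + O\right)$
$- Q{\left(N{\left(-9 \right)} \right)} = - (-2 + \left(-9\right)^{2} - -351) = - (-2 + 81 + 351) = \left(-1\right) 430 = -430$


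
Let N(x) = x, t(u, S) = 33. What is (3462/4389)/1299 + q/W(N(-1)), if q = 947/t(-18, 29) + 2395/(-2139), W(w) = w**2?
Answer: 12456122292/451670527 ≈ 27.578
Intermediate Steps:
q = 648866/23529 (q = 947/33 + 2395/(-2139) = 947*(1/33) + 2395*(-1/2139) = 947/33 - 2395/2139 = 648866/23529 ≈ 27.577)
(3462/4389)/1299 + q/W(N(-1)) = (3462/4389)/1299 + 648866/(23529*((-1)**2)) = (3462*(1/4389))*(1/1299) + (648866/23529)/1 = (1154/1463)*(1/1299) + (648866/23529)*1 = 1154/1900437 + 648866/23529 = 12456122292/451670527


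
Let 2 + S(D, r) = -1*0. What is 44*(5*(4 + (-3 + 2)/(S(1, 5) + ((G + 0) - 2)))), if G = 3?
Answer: 1100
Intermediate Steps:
S(D, r) = -2 (S(D, r) = -2 - 1*0 = -2 + 0 = -2)
44*(5*(4 + (-3 + 2)/(S(1, 5) + ((G + 0) - 2)))) = 44*(5*(4 + (-3 + 2)/(-2 + ((3 + 0) - 2)))) = 44*(5*(4 - 1/(-2 + (3 - 2)))) = 44*(5*(4 - 1/(-2 + 1))) = 44*(5*(4 - 1/(-1))) = 44*(5*(4 - 1*(-1))) = 44*(5*(4 + 1)) = 44*(5*5) = 44*25 = 1100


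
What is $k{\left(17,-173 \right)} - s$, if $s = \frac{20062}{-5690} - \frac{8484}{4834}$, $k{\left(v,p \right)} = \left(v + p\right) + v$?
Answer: $- \frac{919501318}{6876365} \approx -133.72$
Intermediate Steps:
$k{\left(v,p \right)} = p + 2 v$ ($k{\left(v,p \right)} = \left(p + v\right) + v = p + 2 v$)
$s = - \frac{36313417}{6876365}$ ($s = 20062 \left(- \frac{1}{5690}\right) - \frac{4242}{2417} = - \frac{10031}{2845} - \frac{4242}{2417} = - \frac{36313417}{6876365} \approx -5.2809$)
$k{\left(17,-173 \right)} - s = \left(-173 + 2 \cdot 17\right) - - \frac{36313417}{6876365} = \left(-173 + 34\right) + \frac{36313417}{6876365} = -139 + \frac{36313417}{6876365} = - \frac{919501318}{6876365}$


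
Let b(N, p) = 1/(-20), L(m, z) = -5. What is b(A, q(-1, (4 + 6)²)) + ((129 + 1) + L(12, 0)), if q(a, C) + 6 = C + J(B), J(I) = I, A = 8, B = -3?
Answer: 2499/20 ≈ 124.95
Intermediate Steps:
q(a, C) = -9 + C (q(a, C) = -6 + (C - 3) = -6 + (-3 + C) = -9 + C)
b(N, p) = -1/20
b(A, q(-1, (4 + 6)²)) + ((129 + 1) + L(12, 0)) = -1/20 + ((129 + 1) - 5) = -1/20 + (130 - 5) = -1/20 + 125 = 2499/20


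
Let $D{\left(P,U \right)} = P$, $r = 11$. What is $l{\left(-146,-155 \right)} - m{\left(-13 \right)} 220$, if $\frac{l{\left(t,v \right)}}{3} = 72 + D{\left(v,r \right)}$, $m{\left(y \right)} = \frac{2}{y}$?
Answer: $- \frac{2797}{13} \approx -215.15$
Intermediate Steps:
$l{\left(t,v \right)} = 216 + 3 v$ ($l{\left(t,v \right)} = 3 \left(72 + v\right) = 216 + 3 v$)
$l{\left(-146,-155 \right)} - m{\left(-13 \right)} 220 = \left(216 + 3 \left(-155\right)\right) - \frac{2}{-13} \cdot 220 = \left(216 - 465\right) - 2 \left(- \frac{1}{13}\right) 220 = -249 - \left(- \frac{2}{13}\right) 220 = -249 - - \frac{440}{13} = -249 + \frac{440}{13} = - \frac{2797}{13}$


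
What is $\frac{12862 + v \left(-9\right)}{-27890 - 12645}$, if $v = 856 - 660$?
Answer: $- \frac{11098}{40535} \approx -0.27379$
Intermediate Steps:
$v = 196$
$\frac{12862 + v \left(-9\right)}{-27890 - 12645} = \frac{12862 + 196 \left(-9\right)}{-27890 - 12645} = \frac{12862 - 1764}{-40535} = 11098 \left(- \frac{1}{40535}\right) = - \frac{11098}{40535}$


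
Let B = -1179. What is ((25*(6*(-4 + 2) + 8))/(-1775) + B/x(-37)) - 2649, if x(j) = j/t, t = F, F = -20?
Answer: -8632955/2627 ≈ -3286.2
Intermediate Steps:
t = -20
x(j) = -j/20 (x(j) = j/(-20) = j*(-1/20) = -j/20)
((25*(6*(-4 + 2) + 8))/(-1775) + B/x(-37)) - 2649 = ((25*(6*(-4 + 2) + 8))/(-1775) - 1179/((-1/20*(-37)))) - 2649 = ((25*(6*(-2) + 8))*(-1/1775) - 1179/37/20) - 2649 = ((25*(-12 + 8))*(-1/1775) - 1179*20/37) - 2649 = ((25*(-4))*(-1/1775) - 23580/37) - 2649 = (-100*(-1/1775) - 23580/37) - 2649 = (4/71 - 23580/37) - 2649 = -1674032/2627 - 2649 = -8632955/2627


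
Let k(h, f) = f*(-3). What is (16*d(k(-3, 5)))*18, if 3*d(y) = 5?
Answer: 480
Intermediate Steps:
k(h, f) = -3*f
d(y) = 5/3 (d(y) = (⅓)*5 = 5/3)
(16*d(k(-3, 5)))*18 = (16*(5/3))*18 = (80/3)*18 = 480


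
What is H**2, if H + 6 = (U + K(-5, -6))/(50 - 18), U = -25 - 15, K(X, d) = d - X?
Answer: 54289/1024 ≈ 53.017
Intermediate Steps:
U = -40
H = -233/32 (H = -6 + (-40 + (-6 - 1*(-5)))/(50 - 18) = -6 + (-40 + (-6 + 5))/32 = -6 + (-40 - 1)*(1/32) = -6 - 41*1/32 = -6 - 41/32 = -233/32 ≈ -7.2813)
H**2 = (-233/32)**2 = 54289/1024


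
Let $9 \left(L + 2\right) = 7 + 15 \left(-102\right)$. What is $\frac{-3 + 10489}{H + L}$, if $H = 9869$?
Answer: $\frac{47187}{43640} \approx 1.0813$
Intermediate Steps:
$L = - \frac{1541}{9}$ ($L = -2 + \frac{7 + 15 \left(-102\right)}{9} = -2 + \frac{7 - 1530}{9} = -2 + \frac{1}{9} \left(-1523\right) = -2 - \frac{1523}{9} = - \frac{1541}{9} \approx -171.22$)
$\frac{-3 + 10489}{H + L} = \frac{-3 + 10489}{9869 - \frac{1541}{9}} = \frac{10486}{\frac{87280}{9}} = 10486 \cdot \frac{9}{87280} = \frac{47187}{43640}$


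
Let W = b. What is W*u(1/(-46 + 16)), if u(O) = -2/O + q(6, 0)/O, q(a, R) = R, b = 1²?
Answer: 60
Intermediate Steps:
b = 1
u(O) = -2/O (u(O) = -2/O + 0/O = -2/O + 0 = -2/O)
W = 1
W*u(1/(-46 + 16)) = 1*(-2/(1/(-46 + 16))) = 1*(-2/(1/(-30))) = 1*(-2/(-1/30)) = 1*(-2*(-30)) = 1*60 = 60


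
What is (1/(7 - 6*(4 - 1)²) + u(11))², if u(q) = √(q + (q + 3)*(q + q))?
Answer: 704672/2209 - 2*√319/47 ≈ 318.24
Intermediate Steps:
u(q) = √(q + 2*q*(3 + q)) (u(q) = √(q + (3 + q)*(2*q)) = √(q + 2*q*(3 + q)))
(1/(7 - 6*(4 - 1)²) + u(11))² = (1/(7 - 6*(4 - 1)²) + √(11*(7 + 2*11)))² = (1/(7 - 6*3²) + √(11*(7 + 22)))² = (1/(7 - 6*9) + √(11*29))² = (1/(7 - 54) + √319)² = (1/(-47) + √319)² = (-1/47 + √319)²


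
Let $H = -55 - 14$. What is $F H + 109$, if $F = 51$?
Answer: $-3410$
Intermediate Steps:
$H = -69$
$F H + 109 = 51 \left(-69\right) + 109 = -3519 + 109 = -3410$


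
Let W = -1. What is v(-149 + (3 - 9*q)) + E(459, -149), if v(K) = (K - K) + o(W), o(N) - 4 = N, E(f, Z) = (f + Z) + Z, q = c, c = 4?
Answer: 164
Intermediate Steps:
q = 4
E(f, Z) = f + 2*Z (E(f, Z) = (Z + f) + Z = f + 2*Z)
o(N) = 4 + N
v(K) = 3 (v(K) = (K - K) + (4 - 1) = 0 + 3 = 3)
v(-149 + (3 - 9*q)) + E(459, -149) = 3 + (459 + 2*(-149)) = 3 + (459 - 298) = 3 + 161 = 164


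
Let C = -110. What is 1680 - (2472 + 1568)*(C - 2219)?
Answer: 9410840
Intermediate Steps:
1680 - (2472 + 1568)*(C - 2219) = 1680 - (2472 + 1568)*(-110 - 2219) = 1680 - 4040*(-2329) = 1680 - 1*(-9409160) = 1680 + 9409160 = 9410840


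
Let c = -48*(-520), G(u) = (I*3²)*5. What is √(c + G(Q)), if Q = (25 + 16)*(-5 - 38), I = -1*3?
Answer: 5*√993 ≈ 157.56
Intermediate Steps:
I = -3
Q = -1763 (Q = 41*(-43) = -1763)
G(u) = -135 (G(u) = -3*3²*5 = -3*9*5 = -27*5 = -135)
c = 24960
√(c + G(Q)) = √(24960 - 135) = √24825 = 5*√993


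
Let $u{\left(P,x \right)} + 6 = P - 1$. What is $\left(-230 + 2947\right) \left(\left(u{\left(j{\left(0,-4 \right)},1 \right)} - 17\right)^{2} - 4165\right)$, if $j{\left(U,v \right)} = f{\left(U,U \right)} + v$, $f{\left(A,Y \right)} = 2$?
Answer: $-9479613$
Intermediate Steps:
$j{\left(U,v \right)} = 2 + v$
$u{\left(P,x \right)} = -7 + P$ ($u{\left(P,x \right)} = -6 + \left(P - 1\right) = -6 + \left(-1 + P\right) = -7 + P$)
$\left(-230 + 2947\right) \left(\left(u{\left(j{\left(0,-4 \right)},1 \right)} - 17\right)^{2} - 4165\right) = \left(-230 + 2947\right) \left(\left(\left(-7 + \left(2 - 4\right)\right) - 17\right)^{2} - 4165\right) = 2717 \left(\left(\left(-7 - 2\right) - 17\right)^{2} - 4165\right) = 2717 \left(\left(-9 - 17\right)^{2} - 4165\right) = 2717 \left(\left(-26\right)^{2} - 4165\right) = 2717 \left(676 - 4165\right) = 2717 \left(-3489\right) = -9479613$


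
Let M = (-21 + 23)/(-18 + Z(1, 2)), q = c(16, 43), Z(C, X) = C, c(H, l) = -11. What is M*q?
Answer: 22/17 ≈ 1.2941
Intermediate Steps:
q = -11
M = -2/17 (M = (-21 + 23)/(-18 + 1) = 2/(-17) = 2*(-1/17) = -2/17 ≈ -0.11765)
M*q = -2/17*(-11) = 22/17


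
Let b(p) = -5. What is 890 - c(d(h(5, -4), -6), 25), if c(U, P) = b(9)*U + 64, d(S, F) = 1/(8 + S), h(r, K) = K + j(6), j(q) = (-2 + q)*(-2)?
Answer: 3299/4 ≈ 824.75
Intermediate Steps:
j(q) = 4 - 2*q
h(r, K) = -8 + K (h(r, K) = K + (4 - 2*6) = K + (4 - 12) = K - 8 = -8 + K)
c(U, P) = 64 - 5*U (c(U, P) = -5*U + 64 = 64 - 5*U)
890 - c(d(h(5, -4), -6), 25) = 890 - (64 - 5/(8 + (-8 - 4))) = 890 - (64 - 5/(8 - 12)) = 890 - (64 - 5/(-4)) = 890 - (64 - 5*(-¼)) = 890 - (64 + 5/4) = 890 - 1*261/4 = 890 - 261/4 = 3299/4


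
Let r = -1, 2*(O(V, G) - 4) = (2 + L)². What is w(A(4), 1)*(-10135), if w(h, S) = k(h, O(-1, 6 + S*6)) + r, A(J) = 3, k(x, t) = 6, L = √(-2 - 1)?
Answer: -50675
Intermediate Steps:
L = I*√3 (L = √(-3) = I*√3 ≈ 1.732*I)
O(V, G) = 4 + (2 + I*√3)²/2
w(h, S) = 5 (w(h, S) = 6 - 1 = 5)
w(A(4), 1)*(-10135) = 5*(-10135) = -50675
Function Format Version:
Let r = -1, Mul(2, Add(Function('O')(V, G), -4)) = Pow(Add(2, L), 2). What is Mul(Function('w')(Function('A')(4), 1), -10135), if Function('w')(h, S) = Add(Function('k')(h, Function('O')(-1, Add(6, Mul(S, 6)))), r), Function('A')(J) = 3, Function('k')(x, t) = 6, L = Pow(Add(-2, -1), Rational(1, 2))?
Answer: -50675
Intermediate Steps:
L = Mul(I, Pow(3, Rational(1, 2))) (L = Pow(-3, Rational(1, 2)) = Mul(I, Pow(3, Rational(1, 2))) ≈ Mul(1.7320, I))
Function('O')(V, G) = Add(4, Mul(Rational(1, 2), Pow(Add(2, Mul(I, Pow(3, Rational(1, 2)))), 2)))
Function('w')(h, S) = 5 (Function('w')(h, S) = Add(6, -1) = 5)
Mul(Function('w')(Function('A')(4), 1), -10135) = Mul(5, -10135) = -50675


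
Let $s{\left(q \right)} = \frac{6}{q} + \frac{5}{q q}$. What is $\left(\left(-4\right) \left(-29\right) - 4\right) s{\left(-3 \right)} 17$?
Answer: $- \frac{24752}{9} \approx -2750.2$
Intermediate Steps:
$s{\left(q \right)} = \frac{5}{q^{2}} + \frac{6}{q}$ ($s{\left(q \right)} = \frac{6}{q} + \frac{5}{q^{2}} = \frac{5}{q^{2}} + \frac{6}{q}$)
$\left(\left(-4\right) \left(-29\right) - 4\right) s{\left(-3 \right)} 17 = \left(\left(-4\right) \left(-29\right) - 4\right) \frac{5 + 6 \left(-3\right)}{9} \cdot 17 = \left(116 - 4\right) \frac{5 - 18}{9} \cdot 17 = 112 \cdot \frac{1}{9} \left(-13\right) 17 = 112 \left(\left(- \frac{13}{9}\right) 17\right) = 112 \left(- \frac{221}{9}\right) = - \frac{24752}{9}$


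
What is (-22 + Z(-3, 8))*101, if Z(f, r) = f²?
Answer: -1313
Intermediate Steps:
(-22 + Z(-3, 8))*101 = (-22 + (-3)²)*101 = (-22 + 9)*101 = -13*101 = -1313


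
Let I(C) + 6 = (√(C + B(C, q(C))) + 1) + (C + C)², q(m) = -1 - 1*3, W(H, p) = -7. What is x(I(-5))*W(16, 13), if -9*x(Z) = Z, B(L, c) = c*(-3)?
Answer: 665/9 + 7*√7/9 ≈ 75.947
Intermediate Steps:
q(m) = -4 (q(m) = -1 - 3 = -4)
B(L, c) = -3*c
I(C) = -5 + √(12 + C) + 4*C² (I(C) = -6 + ((√(C - 3*(-4)) + 1) + (C + C)²) = -6 + ((√(C + 12) + 1) + (2*C)²) = -6 + ((√(12 + C) + 1) + 4*C²) = -6 + ((1 + √(12 + C)) + 4*C²) = -6 + (1 + √(12 + C) + 4*C²) = -5 + √(12 + C) + 4*C²)
x(Z) = -Z/9
x(I(-5))*W(16, 13) = -(-5 + √(12 - 5) + 4*(-5)²)/9*(-7) = -(-5 + √7 + 4*25)/9*(-7) = -(-5 + √7 + 100)/9*(-7) = -(95 + √7)/9*(-7) = (-95/9 - √7/9)*(-7) = 665/9 + 7*√7/9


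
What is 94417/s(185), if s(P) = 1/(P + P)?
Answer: 34934290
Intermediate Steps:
s(P) = 1/(2*P)
94417/s(185) = 94417/(((1/2)/185)) = 94417/(((1/2)*(1/185))) = 94417/(1/370) = 94417*370 = 34934290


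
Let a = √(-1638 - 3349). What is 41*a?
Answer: 41*I*√4987 ≈ 2895.4*I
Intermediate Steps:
a = I*√4987 (a = √(-4987) = I*√4987 ≈ 70.619*I)
41*a = 41*(I*√4987) = 41*I*√4987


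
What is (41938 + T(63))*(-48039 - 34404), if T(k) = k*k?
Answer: -3784710801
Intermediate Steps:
T(k) = k**2
(41938 + T(63))*(-48039 - 34404) = (41938 + 63**2)*(-48039 - 34404) = (41938 + 3969)*(-82443) = 45907*(-82443) = -3784710801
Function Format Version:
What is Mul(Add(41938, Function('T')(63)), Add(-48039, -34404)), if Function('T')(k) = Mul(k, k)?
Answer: -3784710801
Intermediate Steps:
Function('T')(k) = Pow(k, 2)
Mul(Add(41938, Function('T')(63)), Add(-48039, -34404)) = Mul(Add(41938, Pow(63, 2)), Add(-48039, -34404)) = Mul(Add(41938, 3969), -82443) = Mul(45907, -82443) = -3784710801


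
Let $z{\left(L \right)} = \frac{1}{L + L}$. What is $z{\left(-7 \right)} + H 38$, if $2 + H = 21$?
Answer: $\frac{10107}{14} \approx 721.93$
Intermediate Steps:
$z{\left(L \right)} = \frac{1}{2 L}$
$H = 19$ ($H = -2 + 21 = 19$)
$z{\left(-7 \right)} + H 38 = \frac{1}{2 \left(-7\right)} + 19 \cdot 38 = \frac{1}{2} \left(- \frac{1}{7}\right) + 722 = - \frac{1}{14} + 722 = \frac{10107}{14}$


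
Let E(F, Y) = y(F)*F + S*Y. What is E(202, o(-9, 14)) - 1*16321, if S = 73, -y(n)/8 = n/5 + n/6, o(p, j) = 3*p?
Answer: -2069756/15 ≈ -1.3798e+5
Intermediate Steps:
y(n) = -44*n/15 (y(n) = -8*(n/5 + n/6) = -44*n/15)
E(F, Y) = 73*Y - 44*F²/15 (E(F, Y) = (-44*F/15)*F + 73*Y = -44*F²/15 + 73*Y = 73*Y - 44*F²/15)
E(202, o(-9, 14)) - 1*16321 = (73*(3*(-9)) - 44/15*202²) - 1*16321 = (73*(-27) - 44/15*40804) - 16321 = (-1971 - 1795376/15) - 16321 = -1824941/15 - 16321 = -2069756/15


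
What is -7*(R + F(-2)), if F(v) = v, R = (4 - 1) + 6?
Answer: -49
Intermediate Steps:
R = 9 (R = 3 + 6 = 9)
-7*(R + F(-2)) = -7*(9 - 2) = -7*7 = -49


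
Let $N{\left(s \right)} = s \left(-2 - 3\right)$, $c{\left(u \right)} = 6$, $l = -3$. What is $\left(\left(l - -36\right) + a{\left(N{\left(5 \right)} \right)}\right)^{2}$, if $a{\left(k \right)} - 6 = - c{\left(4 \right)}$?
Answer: $1089$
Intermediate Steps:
$N{\left(s \right)} = - 5 s$ ($N{\left(s \right)} = s \left(-5\right) = - 5 s$)
$a{\left(k \right)} = 0$ ($a{\left(k \right)} = 6 - 6 = 0$)
$\left(\left(l - -36\right) + a{\left(N{\left(5 \right)} \right)}\right)^{2} = \left(\left(-3 - -36\right) + 0\right)^{2} = \left(\left(-3 + 36\right) + 0\right)^{2} = \left(33 + 0\right)^{2} = 33^{2} = 1089$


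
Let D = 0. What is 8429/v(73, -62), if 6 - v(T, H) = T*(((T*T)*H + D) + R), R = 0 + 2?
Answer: 8429/24118914 ≈ 0.00034948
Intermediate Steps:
R = 2
v(T, H) = 6 - T*(2 + H*T²) (v(T, H) = 6 - T*(((T*T)*H + 0) + 2) = 6 - T*((T²*H + 0) + 2) = 6 - T*((H*T² + 0) + 2) = 6 - T*(H*T² + 2) = 6 - T*(2 + H*T²))
8429/v(73, -62) = 8429/(6 - 2*73 - 1*(-62)*73³) = 8429/(6 - 146 - 1*(-62)*389017) = 8429/(6 - 146 + 24119054) = 8429/24118914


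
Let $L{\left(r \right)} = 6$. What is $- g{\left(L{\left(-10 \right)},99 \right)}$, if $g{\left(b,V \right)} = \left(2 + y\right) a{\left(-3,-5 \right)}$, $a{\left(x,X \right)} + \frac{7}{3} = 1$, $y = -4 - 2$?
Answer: $- \frac{16}{3} \approx -5.3333$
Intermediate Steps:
$y = -6$ ($y = -4 - 2 = -6$)
$a{\left(x,X \right)} = - \frac{4}{3}$ ($a{\left(x,X \right)} = - \frac{7}{3} + 1 = - \frac{4}{3}$)
$g{\left(b,V \right)} = \frac{16}{3}$ ($g{\left(b,V \right)} = \left(2 - 6\right) \left(- \frac{4}{3}\right) = \left(-4\right) \left(- \frac{4}{3}\right) = \frac{16}{3}$)
$- g{\left(L{\left(-10 \right)},99 \right)} = \left(-1\right) \frac{16}{3} = - \frac{16}{3}$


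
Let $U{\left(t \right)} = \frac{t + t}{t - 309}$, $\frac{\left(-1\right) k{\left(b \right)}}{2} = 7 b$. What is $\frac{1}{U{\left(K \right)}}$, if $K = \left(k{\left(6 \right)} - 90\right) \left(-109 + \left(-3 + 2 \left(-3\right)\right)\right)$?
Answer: $\frac{6741}{13688} \approx 0.49248$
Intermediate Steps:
$k{\left(b \right)} = - 14 b$ ($k{\left(b \right)} = - 2 \cdot 7 b = - 14 b$)
$K = 20532$ ($K = \left(\left(-14\right) 6 - 90\right) \left(-109 + \left(-3 + 2 \left(-3\right)\right)\right) = \left(-84 - 90\right) \left(-109 - 9\right) = - 174 \left(-109 - 9\right) = \left(-174\right) \left(-118\right) = 20532$)
$U{\left(t \right)} = \frac{2 t}{-309 + t}$
$\frac{1}{U{\left(K \right)}} = \frac{1}{2 \cdot 20532 \frac{1}{-309 + 20532}} = \frac{1}{2 \cdot 20532 \cdot \frac{1}{20223}} = \frac{1}{\frac{13688}{6741}} = \frac{6741}{13688}$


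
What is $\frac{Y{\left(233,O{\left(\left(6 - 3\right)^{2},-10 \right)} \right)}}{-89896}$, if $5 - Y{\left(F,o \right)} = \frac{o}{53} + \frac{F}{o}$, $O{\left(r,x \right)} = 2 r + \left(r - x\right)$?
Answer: $\frac{3913}{176286056} \approx 2.2197 \cdot 10^{-5}$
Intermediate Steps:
$O{\left(r,x \right)} = - x + 3 r$
$Y{\left(F,o \right)} = 5 - \frac{o}{53} - \frac{F}{o}$ ($Y{\left(F,o \right)} = 5 - \left(\frac{o}{53} + \frac{F}{o}\right) = 5 - \frac{o}{53} - \frac{F}{o}$)
$\frac{Y{\left(233,O{\left(\left(6 - 3\right)^{2},-10 \right)} \right)}}{-89896} = \frac{5 - \frac{\left(-1\right) \left(-10\right) + 3 \left(6 - 3\right)^{2}}{53} - \frac{233}{\left(-1\right) \left(-10\right) + 3 \left(6 - 3\right)^{2}}}{-89896} = \left(5 - \frac{10 + 3 \cdot 3^{2}}{53} - \frac{233}{10 + 3 \cdot 3^{2}}\right) \left(- \frac{1}{89896}\right) = \left(5 - \frac{10 + 3 \cdot 9}{53} - \frac{233}{10 + 3 \cdot 9}\right) \left(- \frac{1}{89896}\right) = \left(5 - \frac{10 + 27}{53} - \frac{233}{10 + 27}\right) \left(- \frac{1}{89896}\right) = \left(5 - \frac{37}{53} - \frac{233}{37}\right) \left(- \frac{1}{89896}\right) = \left(- \frac{3913}{1961}\right) \left(- \frac{1}{89896}\right) = \frac{3913}{176286056}$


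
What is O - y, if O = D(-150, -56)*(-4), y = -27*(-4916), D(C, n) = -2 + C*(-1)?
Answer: -133324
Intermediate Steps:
D(C, n) = -2 - C
y = 132732
O = -592 (O = (-2 - 1*(-150))*(-4) = (-2 + 150)*(-4) = 148*(-4) = -592)
O - y = -592 - 1*132732 = -592 - 132732 = -133324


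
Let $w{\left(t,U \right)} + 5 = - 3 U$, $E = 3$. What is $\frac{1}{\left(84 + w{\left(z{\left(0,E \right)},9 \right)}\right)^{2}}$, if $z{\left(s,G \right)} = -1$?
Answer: $\frac{1}{2704} \approx 0.00036982$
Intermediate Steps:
$w{\left(t,U \right)} = -5 - 3 U$
$\frac{1}{\left(84 + w{\left(z{\left(0,E \right)},9 \right)}\right)^{2}} = \frac{1}{\left(84 - 32\right)^{2}} = \frac{1}{52^{2}} = \frac{1}{2704}$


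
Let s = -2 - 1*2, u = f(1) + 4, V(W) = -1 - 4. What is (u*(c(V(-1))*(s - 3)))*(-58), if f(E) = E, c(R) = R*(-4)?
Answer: 40600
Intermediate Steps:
V(W) = -5
c(R) = -4*R
u = 5 (u = 1 + 4 = 5)
s = -4 (s = -2 - 2 = -4)
(u*(c(V(-1))*(s - 3)))*(-58) = (5*((-4*(-5))*(-4 - 3)))*(-58) = (5*(20*(-7)))*(-58) = (5*(-140))*(-58) = -700*(-58) = 40600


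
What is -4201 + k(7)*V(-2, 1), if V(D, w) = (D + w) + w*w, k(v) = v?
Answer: -4201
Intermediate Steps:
V(D, w) = D + w + w² (V(D, w) = (D + w) + w² = D + w + w²)
-4201 + k(7)*V(-2, 1) = -4201 + 7*(-2 + 1 + 1²) = -4201 + 7*(-2 + 1 + 1) = -4201 + 7*0 = -4201 + 0 = -4201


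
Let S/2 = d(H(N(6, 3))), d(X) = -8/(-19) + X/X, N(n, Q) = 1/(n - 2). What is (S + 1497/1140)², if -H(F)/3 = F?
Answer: 2493241/144400 ≈ 17.266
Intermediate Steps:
N(n, Q) = 1/(-2 + n)
H(F) = -3*F
d(X) = 27/19 (d(X) = -8*(-1/19) + 1 = 8/19 + 1 = 27/19)
S = 54/19 (S = 2*(27/19) = 54/19 ≈ 2.8421)
(S + 1497/1140)² = (54/19 + 1497/1140)² = (54/19 + 1497*(1/1140))² = (54/19 + 499/380)² = (1579/380)² = 2493241/144400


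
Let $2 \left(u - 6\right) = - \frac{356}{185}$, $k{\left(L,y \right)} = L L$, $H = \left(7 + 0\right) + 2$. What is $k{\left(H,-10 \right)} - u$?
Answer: $\frac{14053}{185} \approx 75.962$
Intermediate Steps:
$H = 9$ ($H = 7 + 2 = 9$)
$k{\left(L,y \right)} = L^{2}$
$u = \frac{932}{185}$ ($u = 6 + \frac{\left(-356\right) \frac{1}{185}}{2} = 6 + \frac{1}{2} \left(- \frac{356}{185}\right) = 6 - \frac{178}{185} = \frac{932}{185} \approx 5.0378$)
$k{\left(H,-10 \right)} - u = 9^{2} - \frac{932}{185} = 81 - \frac{932}{185} = \frac{14053}{185}$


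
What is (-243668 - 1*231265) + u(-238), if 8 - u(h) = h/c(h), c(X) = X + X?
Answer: -949851/2 ≈ -4.7493e+5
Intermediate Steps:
c(X) = 2*X
u(h) = 15/2 (u(h) = 8 - h/(2*h) = 8 - h*1/(2*h) = 8 - 1*½ = 8 - ½ = 15/2)
(-243668 - 1*231265) + u(-238) = (-243668 - 1*231265) + 15/2 = (-243668 - 231265) + 15/2 = -474933 + 15/2 = -949851/2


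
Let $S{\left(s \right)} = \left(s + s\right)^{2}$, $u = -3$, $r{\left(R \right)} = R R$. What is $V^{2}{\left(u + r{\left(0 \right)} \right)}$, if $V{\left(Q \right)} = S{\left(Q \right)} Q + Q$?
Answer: $12321$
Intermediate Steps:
$r{\left(R \right)} = R^{2}$
$S{\left(s \right)} = 4 s^{2}$ ($S{\left(s \right)} = \left(2 s\right)^{2} = 4 s^{2}$)
$V{\left(Q \right)} = Q + 4 Q^{3}$ ($V{\left(Q \right)} = 4 Q^{2} Q + Q = 4 Q^{3} + Q = Q + 4 Q^{3}$)
$V^{2}{\left(u + r{\left(0 \right)} \right)} = \left(\left(-3 + 0^{2}\right) + 4 \left(-3 + 0^{2}\right)^{3}\right)^{2} = \left(\left(-3 + 0\right) + 4 \left(-3 + 0\right)^{3}\right)^{2} = \left(-3 + 4 \left(-3\right)^{3}\right)^{2} = \left(-3 + 4 \left(-27\right)\right)^{2} = \left(-3 - 108\right)^{2} = \left(-111\right)^{2} = 12321$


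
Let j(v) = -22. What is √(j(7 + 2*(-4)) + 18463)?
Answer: 3*√2049 ≈ 135.80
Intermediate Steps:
√(j(7 + 2*(-4)) + 18463) = √(-22 + 18463) = √18441 = 3*√2049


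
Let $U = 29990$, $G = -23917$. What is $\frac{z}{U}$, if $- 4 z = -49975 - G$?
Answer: $\frac{13029}{59980} \approx 0.21722$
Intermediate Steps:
$z = \frac{13029}{2}$ ($z = - \frac{-49975 - -23917}{4} = - \frac{-49975 + 23917}{4} = \left(- \frac{1}{4}\right) \left(-26058\right) = \frac{13029}{2} \approx 6514.5$)
$\frac{z}{U} = \frac{13029}{2 \cdot 29990} = \frac{13029}{2} \cdot \frac{1}{29990} = \frac{13029}{59980}$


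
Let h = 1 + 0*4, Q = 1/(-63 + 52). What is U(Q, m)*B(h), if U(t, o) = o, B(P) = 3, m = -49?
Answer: -147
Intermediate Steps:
Q = -1/11 (Q = 1/(-11) = -1/11 ≈ -0.090909)
h = 1 (h = 1 + 0 = 1)
U(Q, m)*B(h) = -49*3 = -147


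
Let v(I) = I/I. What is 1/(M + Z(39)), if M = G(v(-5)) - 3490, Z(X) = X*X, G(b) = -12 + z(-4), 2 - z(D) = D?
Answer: -1/1975 ≈ -0.00050633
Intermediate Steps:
v(I) = 1
z(D) = 2 - D
G(b) = -6 (G(b) = -12 + (2 - 1*(-4)) = -12 + (2 + 4) = -12 + 6 = -6)
Z(X) = X²
M = -3496 (M = -6 - 3490 = -3496)
1/(M + Z(39)) = 1/(-3496 + 39²) = 1/(-3496 + 1521) = 1/(-1975) = -1/1975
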